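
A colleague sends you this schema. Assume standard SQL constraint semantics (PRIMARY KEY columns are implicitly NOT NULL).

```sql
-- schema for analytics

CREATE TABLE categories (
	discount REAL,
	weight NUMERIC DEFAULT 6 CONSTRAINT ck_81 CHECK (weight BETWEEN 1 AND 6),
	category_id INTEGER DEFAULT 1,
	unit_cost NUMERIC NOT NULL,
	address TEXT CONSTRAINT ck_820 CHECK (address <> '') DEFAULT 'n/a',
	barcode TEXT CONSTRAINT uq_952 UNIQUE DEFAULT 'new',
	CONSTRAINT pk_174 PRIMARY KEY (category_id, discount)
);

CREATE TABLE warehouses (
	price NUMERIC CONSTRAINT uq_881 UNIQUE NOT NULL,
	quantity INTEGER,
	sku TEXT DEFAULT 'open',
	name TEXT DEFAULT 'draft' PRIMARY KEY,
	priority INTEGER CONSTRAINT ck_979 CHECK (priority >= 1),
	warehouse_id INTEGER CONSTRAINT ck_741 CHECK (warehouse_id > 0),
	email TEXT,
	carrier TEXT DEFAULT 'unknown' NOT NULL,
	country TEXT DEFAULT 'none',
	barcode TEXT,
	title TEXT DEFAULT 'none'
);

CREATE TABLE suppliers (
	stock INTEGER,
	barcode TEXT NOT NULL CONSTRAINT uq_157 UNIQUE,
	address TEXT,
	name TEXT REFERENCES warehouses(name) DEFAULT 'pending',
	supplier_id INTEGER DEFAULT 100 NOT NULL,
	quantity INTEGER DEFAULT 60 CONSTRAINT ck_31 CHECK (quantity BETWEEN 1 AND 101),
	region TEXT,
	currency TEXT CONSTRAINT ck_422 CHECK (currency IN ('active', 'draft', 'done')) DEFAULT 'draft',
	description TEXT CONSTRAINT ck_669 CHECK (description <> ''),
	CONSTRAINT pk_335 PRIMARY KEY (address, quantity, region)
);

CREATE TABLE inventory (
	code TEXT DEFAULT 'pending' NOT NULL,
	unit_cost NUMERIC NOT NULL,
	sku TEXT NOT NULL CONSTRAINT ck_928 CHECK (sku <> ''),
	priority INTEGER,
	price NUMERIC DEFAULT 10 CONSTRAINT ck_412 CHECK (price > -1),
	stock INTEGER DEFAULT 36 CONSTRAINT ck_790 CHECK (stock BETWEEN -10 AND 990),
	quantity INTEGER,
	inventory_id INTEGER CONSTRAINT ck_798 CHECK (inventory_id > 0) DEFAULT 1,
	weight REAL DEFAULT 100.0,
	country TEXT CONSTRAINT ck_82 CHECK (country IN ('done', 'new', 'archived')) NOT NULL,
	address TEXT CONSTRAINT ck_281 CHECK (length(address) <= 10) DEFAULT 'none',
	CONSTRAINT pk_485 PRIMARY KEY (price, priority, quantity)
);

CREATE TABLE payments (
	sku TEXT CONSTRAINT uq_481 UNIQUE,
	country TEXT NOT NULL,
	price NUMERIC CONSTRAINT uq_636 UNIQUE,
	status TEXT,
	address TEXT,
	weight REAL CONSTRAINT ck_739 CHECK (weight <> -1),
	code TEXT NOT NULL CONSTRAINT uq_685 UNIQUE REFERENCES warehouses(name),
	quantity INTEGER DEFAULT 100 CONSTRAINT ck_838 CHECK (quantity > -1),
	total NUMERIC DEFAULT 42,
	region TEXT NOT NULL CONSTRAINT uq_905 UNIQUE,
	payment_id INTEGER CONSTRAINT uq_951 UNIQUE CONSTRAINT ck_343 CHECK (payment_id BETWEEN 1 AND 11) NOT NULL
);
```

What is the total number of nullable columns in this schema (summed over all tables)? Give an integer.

26

categories: 3 nullable (weight, address, barcode — PK (category_id, discount) and explicit NOT NULL columns excluded).
warehouses: 8 nullable (quantity, sku, priority, warehouse_id, email, country, barcode, title — PK (name) and explicit NOT NULL columns excluded).
suppliers: 4 nullable (stock, name, currency, description — PK (address, quantity, region) and explicit NOT NULL columns excluded).
inventory: 4 nullable (stock, inventory_id, weight, address — PK (price, priority, quantity) and explicit NOT NULL columns excluded).
payments: 7 nullable (sku, price, status, address, weight, quantity, total — PK none and explicit NOT NULL columns excluded).
Total: 3 + 8 + 4 + 4 + 7 = 26.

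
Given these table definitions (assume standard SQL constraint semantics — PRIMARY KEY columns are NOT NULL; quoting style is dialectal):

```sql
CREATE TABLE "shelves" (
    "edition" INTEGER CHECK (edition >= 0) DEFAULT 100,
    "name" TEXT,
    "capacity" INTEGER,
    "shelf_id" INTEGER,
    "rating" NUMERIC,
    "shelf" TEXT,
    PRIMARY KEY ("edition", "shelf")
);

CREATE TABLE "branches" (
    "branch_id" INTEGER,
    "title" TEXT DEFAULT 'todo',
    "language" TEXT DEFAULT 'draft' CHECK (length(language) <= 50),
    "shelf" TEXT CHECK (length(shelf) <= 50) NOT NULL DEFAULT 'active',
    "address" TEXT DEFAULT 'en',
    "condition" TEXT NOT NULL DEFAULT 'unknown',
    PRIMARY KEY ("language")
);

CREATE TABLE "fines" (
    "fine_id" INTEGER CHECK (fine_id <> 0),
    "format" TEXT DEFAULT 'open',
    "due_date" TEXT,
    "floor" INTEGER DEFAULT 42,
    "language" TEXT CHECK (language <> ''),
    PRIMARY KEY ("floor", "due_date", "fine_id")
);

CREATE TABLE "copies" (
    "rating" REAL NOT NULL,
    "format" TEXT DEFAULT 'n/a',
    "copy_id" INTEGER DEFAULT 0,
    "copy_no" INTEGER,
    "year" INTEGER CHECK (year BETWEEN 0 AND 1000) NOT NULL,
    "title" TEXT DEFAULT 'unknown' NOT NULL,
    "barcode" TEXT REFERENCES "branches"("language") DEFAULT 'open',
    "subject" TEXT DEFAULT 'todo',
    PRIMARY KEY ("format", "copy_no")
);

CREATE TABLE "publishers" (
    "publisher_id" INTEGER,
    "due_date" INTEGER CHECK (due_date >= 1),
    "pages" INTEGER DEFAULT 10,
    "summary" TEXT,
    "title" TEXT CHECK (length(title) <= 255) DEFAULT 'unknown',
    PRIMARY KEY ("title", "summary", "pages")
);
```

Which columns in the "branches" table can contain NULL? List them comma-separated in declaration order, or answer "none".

- branch_id: no NOT NULL constraint applies → nullable.
- title: DEFAULT only fills an omitted column; an explicit NULL is still allowed → nullable.
- language: part of the PRIMARY KEY, which implies NOT NULL → not nullable.
- shelf: declared NOT NULL → not nullable.
- address: DEFAULT only fills an omitted column; an explicit NULL is still allowed → nullable.
- condition: declared NOT NULL → not nullable.

branch_id, title, address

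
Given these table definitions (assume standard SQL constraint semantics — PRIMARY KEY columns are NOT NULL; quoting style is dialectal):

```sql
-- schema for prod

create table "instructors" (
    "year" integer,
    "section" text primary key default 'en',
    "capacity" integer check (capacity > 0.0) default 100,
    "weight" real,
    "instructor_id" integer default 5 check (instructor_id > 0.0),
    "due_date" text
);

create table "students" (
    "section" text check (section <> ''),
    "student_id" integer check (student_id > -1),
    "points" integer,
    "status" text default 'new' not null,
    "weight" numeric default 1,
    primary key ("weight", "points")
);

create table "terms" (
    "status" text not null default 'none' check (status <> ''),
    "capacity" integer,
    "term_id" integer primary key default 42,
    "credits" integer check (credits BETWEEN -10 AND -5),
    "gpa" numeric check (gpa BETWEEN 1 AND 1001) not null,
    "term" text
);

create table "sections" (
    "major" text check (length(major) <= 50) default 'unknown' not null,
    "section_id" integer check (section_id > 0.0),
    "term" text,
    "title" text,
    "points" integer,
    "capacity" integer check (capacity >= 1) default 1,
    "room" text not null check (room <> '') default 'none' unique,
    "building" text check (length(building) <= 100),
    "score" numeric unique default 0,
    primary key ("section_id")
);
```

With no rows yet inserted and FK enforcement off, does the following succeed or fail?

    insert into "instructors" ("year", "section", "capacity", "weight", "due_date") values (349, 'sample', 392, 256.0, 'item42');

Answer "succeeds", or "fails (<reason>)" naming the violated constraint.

succeeds

NOT NULL columns: section is supplied.
CHECK constraints: 392 satisfies (capacity > 0.0).
No constraint is violated.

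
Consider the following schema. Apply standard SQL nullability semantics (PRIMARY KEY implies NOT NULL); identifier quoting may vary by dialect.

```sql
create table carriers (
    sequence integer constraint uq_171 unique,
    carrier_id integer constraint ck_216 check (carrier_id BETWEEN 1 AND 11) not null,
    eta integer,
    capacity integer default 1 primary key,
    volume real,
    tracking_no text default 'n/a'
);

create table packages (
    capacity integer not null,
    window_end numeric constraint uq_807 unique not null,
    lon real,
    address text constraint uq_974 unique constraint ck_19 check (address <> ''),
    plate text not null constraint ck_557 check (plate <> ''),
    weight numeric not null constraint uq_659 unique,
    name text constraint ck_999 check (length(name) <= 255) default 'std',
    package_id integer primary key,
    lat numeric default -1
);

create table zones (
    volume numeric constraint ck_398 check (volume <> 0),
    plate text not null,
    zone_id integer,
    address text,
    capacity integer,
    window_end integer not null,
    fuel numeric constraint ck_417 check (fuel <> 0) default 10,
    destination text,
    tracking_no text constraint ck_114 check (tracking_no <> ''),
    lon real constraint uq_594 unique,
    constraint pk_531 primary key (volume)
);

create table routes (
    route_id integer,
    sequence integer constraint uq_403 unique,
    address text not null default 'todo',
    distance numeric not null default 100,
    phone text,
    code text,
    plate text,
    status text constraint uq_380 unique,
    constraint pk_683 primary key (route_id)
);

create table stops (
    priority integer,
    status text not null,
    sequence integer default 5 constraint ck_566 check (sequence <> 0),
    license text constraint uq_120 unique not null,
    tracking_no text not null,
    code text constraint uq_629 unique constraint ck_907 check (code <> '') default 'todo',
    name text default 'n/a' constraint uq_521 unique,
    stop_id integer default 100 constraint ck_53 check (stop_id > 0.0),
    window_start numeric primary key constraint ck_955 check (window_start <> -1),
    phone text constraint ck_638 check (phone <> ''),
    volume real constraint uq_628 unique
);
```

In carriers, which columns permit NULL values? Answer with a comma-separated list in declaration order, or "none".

- sequence: UNIQUE does not imply NOT NULL → nullable.
- carrier_id: declared NOT NULL → not nullable.
- eta: no NOT NULL constraint applies → nullable.
- capacity: part of the PRIMARY KEY, which implies NOT NULL → not nullable.
- volume: no NOT NULL constraint applies → nullable.
- tracking_no: DEFAULT only fills an omitted column; an explicit NULL is still allowed → nullable.

sequence, eta, volume, tracking_no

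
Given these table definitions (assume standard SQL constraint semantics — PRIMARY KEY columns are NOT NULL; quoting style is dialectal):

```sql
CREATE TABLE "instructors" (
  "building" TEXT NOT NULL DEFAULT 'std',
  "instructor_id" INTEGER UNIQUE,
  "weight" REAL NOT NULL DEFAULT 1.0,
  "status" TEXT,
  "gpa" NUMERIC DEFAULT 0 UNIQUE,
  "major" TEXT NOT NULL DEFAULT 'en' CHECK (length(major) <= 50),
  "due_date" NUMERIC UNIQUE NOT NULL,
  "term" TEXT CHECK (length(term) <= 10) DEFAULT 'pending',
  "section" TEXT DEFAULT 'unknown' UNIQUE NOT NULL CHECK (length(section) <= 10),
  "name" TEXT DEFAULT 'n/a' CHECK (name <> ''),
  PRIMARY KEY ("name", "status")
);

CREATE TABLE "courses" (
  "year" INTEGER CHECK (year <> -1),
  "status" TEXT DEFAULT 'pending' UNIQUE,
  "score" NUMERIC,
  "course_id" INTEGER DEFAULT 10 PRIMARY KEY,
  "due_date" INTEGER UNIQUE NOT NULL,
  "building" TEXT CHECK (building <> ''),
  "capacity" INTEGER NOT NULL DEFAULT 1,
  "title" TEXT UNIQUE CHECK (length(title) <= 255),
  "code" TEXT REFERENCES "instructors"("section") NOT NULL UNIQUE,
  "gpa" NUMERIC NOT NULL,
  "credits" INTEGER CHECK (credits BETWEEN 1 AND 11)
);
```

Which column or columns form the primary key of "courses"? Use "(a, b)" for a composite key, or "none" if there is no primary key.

course_id is declared PRIMARY KEY inline on the column.

course_id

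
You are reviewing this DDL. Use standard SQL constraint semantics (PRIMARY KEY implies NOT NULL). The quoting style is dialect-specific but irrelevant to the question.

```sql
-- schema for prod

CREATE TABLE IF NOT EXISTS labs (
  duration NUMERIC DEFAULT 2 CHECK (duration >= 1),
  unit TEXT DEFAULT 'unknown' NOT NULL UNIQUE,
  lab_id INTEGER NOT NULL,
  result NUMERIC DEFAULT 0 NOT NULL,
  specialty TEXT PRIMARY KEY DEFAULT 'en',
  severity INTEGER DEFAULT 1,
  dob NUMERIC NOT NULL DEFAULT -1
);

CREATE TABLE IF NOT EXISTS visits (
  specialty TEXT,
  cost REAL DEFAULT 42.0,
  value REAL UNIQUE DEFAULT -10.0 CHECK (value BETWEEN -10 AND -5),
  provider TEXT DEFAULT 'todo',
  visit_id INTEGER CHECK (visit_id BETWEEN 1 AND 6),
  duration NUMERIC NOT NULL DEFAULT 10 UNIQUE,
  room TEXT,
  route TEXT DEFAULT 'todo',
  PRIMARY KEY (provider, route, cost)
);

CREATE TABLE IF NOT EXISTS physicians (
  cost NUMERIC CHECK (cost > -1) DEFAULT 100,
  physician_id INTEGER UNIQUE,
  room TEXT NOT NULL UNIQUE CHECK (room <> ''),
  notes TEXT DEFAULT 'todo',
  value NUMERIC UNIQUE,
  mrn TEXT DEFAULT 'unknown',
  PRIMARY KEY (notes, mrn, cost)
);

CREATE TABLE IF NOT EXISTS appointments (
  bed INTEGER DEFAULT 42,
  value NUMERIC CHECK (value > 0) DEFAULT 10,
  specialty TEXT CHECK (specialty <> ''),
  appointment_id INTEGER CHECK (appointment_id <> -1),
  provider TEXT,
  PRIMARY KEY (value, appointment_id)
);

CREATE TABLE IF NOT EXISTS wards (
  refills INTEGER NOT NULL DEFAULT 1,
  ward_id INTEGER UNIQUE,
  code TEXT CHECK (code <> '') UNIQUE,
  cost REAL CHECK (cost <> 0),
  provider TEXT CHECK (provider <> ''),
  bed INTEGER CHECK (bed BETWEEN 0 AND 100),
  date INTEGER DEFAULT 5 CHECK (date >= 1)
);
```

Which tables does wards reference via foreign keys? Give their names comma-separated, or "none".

none

No column in wards has a REFERENCES clause.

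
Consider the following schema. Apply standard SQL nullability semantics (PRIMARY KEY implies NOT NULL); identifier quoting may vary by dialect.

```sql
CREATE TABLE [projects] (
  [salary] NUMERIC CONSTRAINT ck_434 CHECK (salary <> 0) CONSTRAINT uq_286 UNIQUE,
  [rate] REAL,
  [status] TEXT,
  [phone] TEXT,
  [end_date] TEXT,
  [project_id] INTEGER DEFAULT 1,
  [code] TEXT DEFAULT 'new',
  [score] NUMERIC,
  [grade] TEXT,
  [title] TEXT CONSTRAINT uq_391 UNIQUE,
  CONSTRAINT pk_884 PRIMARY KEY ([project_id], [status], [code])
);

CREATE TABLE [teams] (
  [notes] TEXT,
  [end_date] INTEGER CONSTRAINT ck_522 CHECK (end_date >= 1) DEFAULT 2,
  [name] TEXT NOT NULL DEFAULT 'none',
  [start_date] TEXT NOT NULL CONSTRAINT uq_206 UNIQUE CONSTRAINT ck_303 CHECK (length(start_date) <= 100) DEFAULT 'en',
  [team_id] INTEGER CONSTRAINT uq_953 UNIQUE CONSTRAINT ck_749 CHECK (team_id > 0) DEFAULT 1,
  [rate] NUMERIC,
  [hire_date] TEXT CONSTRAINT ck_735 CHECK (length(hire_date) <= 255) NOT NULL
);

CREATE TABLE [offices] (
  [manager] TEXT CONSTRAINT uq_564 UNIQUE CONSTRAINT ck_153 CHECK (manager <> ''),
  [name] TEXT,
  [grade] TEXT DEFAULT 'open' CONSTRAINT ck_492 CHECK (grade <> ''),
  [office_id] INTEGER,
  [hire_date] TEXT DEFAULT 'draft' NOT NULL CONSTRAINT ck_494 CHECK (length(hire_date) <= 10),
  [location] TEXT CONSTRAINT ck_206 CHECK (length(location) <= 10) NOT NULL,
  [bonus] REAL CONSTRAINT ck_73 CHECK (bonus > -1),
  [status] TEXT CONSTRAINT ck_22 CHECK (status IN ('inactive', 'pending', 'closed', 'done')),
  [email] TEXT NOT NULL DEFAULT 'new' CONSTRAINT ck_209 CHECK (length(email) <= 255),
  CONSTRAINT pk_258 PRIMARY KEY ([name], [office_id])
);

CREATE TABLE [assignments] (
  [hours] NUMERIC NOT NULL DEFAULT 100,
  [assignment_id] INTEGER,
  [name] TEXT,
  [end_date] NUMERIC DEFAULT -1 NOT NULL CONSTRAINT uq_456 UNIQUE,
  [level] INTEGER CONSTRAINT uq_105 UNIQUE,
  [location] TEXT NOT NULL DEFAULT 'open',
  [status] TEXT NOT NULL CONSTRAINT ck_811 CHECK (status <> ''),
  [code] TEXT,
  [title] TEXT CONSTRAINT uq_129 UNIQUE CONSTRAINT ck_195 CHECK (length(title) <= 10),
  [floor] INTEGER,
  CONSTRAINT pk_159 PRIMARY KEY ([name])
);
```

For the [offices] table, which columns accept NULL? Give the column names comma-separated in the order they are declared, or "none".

manager, grade, bonus, status

- manager: CHECK does not forbid NULL (a CHECK constraint passes when its expression is NULL) → nullable.
- name: part of the PRIMARY KEY, which implies NOT NULL → not nullable.
- grade: CHECK does not forbid NULL (a CHECK constraint passes when its expression is NULL) → nullable.
- office_id: part of the PRIMARY KEY, which implies NOT NULL → not nullable.
- hire_date: declared NOT NULL → not nullable.
- location: declared NOT NULL → not nullable.
- bonus: CHECK does not forbid NULL (a CHECK constraint passes when its expression is NULL) → nullable.
- status: CHECK does not forbid NULL (a CHECK constraint passes when its expression is NULL) → nullable.
- email: declared NOT NULL → not nullable.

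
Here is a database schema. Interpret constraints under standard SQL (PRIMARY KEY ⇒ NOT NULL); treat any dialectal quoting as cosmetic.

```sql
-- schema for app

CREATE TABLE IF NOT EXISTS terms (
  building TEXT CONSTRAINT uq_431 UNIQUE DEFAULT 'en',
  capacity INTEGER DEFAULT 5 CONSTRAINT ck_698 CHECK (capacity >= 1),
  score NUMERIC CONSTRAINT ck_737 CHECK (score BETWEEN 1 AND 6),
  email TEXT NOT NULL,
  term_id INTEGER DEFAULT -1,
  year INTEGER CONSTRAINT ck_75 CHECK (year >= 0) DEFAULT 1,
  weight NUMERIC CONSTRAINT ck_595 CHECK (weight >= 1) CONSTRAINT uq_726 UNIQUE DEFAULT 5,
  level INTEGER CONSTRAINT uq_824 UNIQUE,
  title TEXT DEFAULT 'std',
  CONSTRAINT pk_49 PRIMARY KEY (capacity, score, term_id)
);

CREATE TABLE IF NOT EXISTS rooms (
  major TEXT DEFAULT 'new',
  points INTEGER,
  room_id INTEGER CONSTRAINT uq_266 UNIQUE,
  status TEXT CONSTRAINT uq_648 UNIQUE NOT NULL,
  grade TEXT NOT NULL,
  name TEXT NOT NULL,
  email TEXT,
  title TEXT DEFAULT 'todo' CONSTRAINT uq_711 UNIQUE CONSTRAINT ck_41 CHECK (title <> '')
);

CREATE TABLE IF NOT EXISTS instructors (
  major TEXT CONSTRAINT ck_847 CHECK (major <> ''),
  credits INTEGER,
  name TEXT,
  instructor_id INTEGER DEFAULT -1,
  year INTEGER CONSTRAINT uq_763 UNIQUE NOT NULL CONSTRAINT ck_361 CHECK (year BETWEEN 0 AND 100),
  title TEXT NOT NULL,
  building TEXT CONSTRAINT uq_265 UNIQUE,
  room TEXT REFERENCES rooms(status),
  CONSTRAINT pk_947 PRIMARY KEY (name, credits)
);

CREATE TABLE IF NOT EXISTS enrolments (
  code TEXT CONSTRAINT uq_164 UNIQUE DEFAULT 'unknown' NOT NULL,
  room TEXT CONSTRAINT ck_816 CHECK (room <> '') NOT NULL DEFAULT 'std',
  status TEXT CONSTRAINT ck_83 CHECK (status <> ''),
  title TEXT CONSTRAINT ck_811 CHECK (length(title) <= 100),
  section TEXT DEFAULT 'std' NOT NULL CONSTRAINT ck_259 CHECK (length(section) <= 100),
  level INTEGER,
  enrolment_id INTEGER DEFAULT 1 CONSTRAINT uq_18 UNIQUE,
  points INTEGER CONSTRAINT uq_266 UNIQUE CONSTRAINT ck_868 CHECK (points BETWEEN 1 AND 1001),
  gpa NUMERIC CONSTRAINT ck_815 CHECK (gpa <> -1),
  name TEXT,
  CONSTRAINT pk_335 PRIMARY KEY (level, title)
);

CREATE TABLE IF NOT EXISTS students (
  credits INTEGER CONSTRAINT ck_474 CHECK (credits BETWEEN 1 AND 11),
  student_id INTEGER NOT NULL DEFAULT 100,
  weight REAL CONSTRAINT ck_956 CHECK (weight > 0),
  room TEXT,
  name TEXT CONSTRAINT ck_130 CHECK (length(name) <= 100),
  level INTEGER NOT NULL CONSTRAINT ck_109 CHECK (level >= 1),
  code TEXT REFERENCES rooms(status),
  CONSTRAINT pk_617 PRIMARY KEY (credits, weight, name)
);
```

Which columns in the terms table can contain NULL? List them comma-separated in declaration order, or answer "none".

- building: UNIQUE does not imply NOT NULL → nullable.
- capacity: part of the PRIMARY KEY, which implies NOT NULL → not nullable.
- score: part of the PRIMARY KEY, which implies NOT NULL → not nullable.
- email: declared NOT NULL → not nullable.
- term_id: part of the PRIMARY KEY, which implies NOT NULL → not nullable.
- year: CHECK does not forbid NULL (a CHECK constraint passes when its expression is NULL) → nullable.
- weight: CHECK does not forbid NULL (a CHECK constraint passes when its expression is NULL) → nullable.
- level: UNIQUE does not imply NOT NULL → nullable.
- title: DEFAULT only fills an omitted column; an explicit NULL is still allowed → nullable.

building, year, weight, level, title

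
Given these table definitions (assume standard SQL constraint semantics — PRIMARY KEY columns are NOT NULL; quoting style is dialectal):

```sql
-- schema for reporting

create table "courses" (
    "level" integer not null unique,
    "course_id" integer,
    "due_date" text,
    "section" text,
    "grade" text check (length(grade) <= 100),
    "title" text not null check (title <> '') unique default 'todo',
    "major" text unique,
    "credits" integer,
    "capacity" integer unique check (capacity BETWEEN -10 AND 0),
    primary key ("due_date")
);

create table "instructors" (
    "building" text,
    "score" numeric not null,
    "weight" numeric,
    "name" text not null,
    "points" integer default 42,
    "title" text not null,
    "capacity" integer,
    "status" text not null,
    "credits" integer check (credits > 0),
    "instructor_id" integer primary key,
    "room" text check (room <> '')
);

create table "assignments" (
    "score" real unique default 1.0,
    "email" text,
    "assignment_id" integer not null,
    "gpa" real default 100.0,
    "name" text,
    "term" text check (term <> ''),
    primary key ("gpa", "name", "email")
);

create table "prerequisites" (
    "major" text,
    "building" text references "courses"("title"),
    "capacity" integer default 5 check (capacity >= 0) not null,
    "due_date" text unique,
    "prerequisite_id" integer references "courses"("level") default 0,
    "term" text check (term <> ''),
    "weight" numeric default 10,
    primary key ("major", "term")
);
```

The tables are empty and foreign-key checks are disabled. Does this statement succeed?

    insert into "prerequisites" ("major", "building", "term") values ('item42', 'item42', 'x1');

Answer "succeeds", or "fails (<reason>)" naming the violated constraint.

succeeds

NOT NULL columns: capacity defaults to 5; major is supplied; term is supplied.
CHECK constraints: 'x1' satisfies (term <> '').
No constraint is violated.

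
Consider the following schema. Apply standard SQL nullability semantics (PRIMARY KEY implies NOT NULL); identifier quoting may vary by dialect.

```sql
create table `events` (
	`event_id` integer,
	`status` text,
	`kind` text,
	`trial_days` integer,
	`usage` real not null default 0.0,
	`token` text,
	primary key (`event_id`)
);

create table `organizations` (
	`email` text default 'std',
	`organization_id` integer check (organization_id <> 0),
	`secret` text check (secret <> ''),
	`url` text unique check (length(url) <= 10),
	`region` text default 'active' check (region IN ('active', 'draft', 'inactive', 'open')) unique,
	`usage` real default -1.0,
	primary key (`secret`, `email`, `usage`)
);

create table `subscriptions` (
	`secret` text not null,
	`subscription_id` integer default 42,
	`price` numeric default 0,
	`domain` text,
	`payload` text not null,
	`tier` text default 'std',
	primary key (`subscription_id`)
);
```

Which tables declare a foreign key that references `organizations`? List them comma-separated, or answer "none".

none

No REFERENCES clause anywhere in the schema names organizations.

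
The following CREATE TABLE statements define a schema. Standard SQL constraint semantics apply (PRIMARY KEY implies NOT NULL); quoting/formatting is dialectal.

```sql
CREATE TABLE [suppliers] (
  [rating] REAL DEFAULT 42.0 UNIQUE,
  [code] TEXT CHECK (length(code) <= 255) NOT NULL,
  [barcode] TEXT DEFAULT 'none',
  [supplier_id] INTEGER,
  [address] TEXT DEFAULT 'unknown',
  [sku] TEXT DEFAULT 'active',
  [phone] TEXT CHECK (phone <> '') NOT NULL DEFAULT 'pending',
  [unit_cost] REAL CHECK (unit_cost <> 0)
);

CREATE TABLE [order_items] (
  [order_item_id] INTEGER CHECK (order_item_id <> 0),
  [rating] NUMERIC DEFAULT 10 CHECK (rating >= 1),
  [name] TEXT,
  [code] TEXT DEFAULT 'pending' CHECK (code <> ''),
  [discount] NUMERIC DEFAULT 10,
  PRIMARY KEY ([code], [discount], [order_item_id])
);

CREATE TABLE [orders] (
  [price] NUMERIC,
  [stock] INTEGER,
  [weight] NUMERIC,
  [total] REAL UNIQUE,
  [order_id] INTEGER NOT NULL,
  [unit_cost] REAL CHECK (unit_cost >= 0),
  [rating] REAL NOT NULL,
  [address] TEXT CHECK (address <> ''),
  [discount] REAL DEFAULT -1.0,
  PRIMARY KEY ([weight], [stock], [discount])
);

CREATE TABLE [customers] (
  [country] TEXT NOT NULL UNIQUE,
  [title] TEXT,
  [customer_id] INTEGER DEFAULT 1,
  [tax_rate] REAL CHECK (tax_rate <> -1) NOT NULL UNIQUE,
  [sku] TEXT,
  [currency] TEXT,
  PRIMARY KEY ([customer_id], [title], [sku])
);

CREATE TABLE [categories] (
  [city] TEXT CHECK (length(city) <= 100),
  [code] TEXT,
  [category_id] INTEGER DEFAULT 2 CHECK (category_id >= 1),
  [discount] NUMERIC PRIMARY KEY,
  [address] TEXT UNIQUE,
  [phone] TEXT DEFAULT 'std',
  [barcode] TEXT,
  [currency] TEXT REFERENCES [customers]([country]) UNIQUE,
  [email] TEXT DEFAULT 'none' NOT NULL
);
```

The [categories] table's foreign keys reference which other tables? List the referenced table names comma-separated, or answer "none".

customers

- currency REFERENCES customers(country).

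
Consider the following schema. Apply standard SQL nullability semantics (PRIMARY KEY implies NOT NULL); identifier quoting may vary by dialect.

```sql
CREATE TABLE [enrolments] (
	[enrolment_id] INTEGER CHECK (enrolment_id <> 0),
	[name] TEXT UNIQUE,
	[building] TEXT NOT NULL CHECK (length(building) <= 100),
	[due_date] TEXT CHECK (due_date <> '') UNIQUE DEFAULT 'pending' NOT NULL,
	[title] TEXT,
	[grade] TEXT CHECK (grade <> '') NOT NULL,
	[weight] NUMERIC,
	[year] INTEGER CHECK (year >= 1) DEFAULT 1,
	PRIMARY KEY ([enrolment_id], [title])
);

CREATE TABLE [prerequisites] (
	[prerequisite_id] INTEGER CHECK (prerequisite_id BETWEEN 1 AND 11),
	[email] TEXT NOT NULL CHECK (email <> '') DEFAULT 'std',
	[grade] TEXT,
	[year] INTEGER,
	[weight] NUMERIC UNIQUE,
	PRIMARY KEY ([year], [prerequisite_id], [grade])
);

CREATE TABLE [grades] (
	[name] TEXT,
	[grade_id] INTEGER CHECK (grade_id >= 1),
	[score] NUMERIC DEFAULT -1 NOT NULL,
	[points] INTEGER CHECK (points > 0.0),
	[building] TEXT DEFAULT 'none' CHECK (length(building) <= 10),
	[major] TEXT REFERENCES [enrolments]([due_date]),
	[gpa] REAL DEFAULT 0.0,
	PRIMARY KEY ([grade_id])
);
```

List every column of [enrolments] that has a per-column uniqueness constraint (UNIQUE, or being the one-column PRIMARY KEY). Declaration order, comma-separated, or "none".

- enrolment_id: part of a composite PRIMARY KEY — only the tuple is unique, not this column on its own.
- name: declared UNIQUE → unique.
- building: no UNIQUE or single-column PK constraint.
- due_date: declared UNIQUE → unique.
- title: part of a composite PRIMARY KEY — only the tuple is unique, not this column on its own.
- grade: no UNIQUE or single-column PK constraint.
- weight: no UNIQUE or single-column PK constraint.
- year: no UNIQUE or single-column PK constraint.

name, due_date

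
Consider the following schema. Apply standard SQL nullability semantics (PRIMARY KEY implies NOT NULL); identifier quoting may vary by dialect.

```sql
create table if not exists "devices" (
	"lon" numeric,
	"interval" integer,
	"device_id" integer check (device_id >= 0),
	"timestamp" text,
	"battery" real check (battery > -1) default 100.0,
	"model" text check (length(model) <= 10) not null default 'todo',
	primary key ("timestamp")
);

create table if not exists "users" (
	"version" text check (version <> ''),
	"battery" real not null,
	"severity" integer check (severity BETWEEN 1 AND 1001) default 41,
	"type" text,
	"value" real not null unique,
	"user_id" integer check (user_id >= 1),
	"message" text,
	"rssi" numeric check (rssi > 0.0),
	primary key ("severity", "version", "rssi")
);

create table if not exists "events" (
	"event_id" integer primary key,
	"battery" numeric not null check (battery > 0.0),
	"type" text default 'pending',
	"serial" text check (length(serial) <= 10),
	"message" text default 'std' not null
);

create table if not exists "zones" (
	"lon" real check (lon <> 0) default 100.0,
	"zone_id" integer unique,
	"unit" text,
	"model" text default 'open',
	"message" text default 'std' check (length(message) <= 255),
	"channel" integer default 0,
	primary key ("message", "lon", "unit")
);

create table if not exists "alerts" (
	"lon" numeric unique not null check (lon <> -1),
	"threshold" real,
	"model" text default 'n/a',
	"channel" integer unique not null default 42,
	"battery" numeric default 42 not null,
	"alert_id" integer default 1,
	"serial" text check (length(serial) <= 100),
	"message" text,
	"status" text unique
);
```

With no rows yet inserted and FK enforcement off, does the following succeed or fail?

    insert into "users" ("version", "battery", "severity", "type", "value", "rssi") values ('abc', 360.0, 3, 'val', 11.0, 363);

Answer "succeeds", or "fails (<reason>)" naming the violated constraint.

NOT NULL columns: battery is supplied; rssi is supplied; severity is supplied; value is supplied; version is supplied.
CHECK constraints: 'abc' satisfies (version <> ''); 3 satisfies (severity BETWEEN 1 AND 1001); 363 satisfies (rssi > 0.0).
No constraint is violated.

succeeds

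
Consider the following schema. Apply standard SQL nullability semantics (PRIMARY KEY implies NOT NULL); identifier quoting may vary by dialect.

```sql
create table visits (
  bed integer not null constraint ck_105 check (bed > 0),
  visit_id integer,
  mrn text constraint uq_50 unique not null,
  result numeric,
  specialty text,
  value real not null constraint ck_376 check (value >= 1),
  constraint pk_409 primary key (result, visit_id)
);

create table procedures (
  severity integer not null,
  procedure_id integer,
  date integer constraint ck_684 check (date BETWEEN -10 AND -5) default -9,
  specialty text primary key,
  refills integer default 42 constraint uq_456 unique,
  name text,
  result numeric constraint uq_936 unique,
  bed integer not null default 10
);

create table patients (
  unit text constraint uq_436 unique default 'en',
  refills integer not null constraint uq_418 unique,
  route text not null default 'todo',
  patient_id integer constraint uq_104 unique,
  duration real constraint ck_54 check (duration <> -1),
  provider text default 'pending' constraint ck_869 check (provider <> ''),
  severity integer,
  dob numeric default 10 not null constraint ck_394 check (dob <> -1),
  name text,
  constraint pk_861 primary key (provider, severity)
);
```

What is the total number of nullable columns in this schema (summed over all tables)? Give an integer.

10

visits: 1 nullable (specialty — PK (result, visit_id) and explicit NOT NULL columns excluded).
procedures: 5 nullable (procedure_id, date, refills, name, result — PK (specialty) and explicit NOT NULL columns excluded).
patients: 4 nullable (unit, patient_id, duration, name — PK (provider, severity) and explicit NOT NULL columns excluded).
Total: 1 + 5 + 4 = 10.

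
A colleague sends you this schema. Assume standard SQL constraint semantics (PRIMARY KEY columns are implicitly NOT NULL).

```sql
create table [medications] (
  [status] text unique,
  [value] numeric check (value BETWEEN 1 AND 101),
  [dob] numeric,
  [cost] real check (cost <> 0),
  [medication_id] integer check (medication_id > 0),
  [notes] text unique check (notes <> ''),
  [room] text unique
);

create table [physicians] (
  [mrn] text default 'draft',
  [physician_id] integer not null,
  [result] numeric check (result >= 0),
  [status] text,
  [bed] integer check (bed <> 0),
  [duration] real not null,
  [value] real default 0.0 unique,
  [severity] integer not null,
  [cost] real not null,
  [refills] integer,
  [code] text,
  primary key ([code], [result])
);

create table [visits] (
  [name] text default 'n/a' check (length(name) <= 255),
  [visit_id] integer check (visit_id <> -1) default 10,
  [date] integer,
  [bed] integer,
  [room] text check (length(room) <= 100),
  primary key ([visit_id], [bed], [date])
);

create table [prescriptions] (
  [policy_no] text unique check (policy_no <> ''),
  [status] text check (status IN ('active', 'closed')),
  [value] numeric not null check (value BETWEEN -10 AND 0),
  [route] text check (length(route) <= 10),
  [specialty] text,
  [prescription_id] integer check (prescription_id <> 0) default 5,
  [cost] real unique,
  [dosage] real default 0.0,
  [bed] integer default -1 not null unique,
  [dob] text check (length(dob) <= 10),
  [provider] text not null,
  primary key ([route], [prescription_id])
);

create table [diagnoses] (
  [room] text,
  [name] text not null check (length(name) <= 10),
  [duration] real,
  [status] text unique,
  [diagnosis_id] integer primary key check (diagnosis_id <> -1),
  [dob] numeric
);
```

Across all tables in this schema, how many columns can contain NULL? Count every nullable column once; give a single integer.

medications: 7 nullable (status, value, dob, cost, medication_id, notes, room — PK none and explicit NOT NULL columns excluded).
physicians: 5 nullable (mrn, status, bed, value, refills — PK (code, result) and explicit NOT NULL columns excluded).
visits: 2 nullable (name, room — PK (visit_id, bed, date) and explicit NOT NULL columns excluded).
prescriptions: 6 nullable (policy_no, status, specialty, cost, dosage, dob — PK (route, prescription_id) and explicit NOT NULL columns excluded).
diagnoses: 4 nullable (room, duration, status, dob — PK (diagnosis_id) and explicit NOT NULL columns excluded).
Total: 7 + 5 + 2 + 6 + 4 = 24.

24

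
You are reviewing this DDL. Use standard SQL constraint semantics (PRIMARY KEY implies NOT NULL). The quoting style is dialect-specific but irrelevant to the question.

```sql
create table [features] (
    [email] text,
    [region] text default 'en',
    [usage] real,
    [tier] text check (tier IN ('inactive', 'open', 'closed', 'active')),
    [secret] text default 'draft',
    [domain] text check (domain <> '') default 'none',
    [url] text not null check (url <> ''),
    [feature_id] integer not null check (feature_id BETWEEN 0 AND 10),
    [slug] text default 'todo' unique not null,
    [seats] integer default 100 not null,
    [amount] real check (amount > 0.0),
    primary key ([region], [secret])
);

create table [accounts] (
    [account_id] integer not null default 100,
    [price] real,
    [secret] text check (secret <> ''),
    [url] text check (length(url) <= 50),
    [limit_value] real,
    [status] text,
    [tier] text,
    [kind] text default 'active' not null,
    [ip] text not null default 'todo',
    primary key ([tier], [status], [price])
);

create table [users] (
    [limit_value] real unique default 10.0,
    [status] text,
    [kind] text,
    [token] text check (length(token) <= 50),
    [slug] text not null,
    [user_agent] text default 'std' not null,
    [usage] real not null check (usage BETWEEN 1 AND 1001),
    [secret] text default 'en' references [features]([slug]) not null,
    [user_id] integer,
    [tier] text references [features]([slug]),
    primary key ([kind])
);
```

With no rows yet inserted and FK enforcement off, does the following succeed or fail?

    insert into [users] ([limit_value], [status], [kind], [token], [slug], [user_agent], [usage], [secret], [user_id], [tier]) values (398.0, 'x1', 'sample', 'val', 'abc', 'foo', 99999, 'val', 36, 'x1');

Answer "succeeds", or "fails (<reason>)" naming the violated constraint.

fails (CHECK on usage)

The value 99999 for usage violates CHECK (usage BETWEEN 1 AND 1001).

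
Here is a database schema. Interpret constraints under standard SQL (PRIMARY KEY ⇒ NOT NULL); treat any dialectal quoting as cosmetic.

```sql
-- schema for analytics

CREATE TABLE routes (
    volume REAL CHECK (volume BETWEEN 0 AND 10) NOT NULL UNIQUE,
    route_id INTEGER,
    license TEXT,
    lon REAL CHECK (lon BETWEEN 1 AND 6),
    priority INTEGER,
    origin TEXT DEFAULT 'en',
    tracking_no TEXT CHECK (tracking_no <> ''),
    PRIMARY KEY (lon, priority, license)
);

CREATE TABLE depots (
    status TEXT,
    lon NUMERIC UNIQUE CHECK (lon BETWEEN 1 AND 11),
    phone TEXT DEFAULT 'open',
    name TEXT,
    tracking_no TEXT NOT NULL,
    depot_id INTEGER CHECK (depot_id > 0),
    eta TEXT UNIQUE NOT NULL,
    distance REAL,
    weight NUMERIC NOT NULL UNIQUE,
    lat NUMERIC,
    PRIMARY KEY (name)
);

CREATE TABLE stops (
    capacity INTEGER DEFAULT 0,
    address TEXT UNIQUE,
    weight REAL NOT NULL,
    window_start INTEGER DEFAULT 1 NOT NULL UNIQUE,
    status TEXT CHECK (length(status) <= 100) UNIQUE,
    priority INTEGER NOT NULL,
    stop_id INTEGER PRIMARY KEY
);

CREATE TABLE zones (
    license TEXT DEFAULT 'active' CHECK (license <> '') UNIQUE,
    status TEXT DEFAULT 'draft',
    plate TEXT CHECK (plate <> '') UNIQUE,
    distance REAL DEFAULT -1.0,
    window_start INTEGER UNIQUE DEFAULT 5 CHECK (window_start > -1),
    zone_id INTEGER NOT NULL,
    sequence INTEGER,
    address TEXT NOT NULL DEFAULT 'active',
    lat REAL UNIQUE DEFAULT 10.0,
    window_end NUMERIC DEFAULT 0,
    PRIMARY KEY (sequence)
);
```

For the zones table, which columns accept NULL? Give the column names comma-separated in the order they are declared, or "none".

license, status, plate, distance, window_start, lat, window_end

- license: CHECK does not forbid NULL (a CHECK constraint passes when its expression is NULL) → nullable.
- status: DEFAULT only fills an omitted column; an explicit NULL is still allowed → nullable.
- plate: CHECK does not forbid NULL (a CHECK constraint passes when its expression is NULL) → nullable.
- distance: DEFAULT only fills an omitted column; an explicit NULL is still allowed → nullable.
- window_start: CHECK does not forbid NULL (a CHECK constraint passes when its expression is NULL) → nullable.
- zone_id: declared NOT NULL → not nullable.
- sequence: part of the PRIMARY KEY, which implies NOT NULL → not nullable.
- address: declared NOT NULL → not nullable.
- lat: UNIQUE does not imply NOT NULL → nullable.
- window_end: DEFAULT only fills an omitted column; an explicit NULL is still allowed → nullable.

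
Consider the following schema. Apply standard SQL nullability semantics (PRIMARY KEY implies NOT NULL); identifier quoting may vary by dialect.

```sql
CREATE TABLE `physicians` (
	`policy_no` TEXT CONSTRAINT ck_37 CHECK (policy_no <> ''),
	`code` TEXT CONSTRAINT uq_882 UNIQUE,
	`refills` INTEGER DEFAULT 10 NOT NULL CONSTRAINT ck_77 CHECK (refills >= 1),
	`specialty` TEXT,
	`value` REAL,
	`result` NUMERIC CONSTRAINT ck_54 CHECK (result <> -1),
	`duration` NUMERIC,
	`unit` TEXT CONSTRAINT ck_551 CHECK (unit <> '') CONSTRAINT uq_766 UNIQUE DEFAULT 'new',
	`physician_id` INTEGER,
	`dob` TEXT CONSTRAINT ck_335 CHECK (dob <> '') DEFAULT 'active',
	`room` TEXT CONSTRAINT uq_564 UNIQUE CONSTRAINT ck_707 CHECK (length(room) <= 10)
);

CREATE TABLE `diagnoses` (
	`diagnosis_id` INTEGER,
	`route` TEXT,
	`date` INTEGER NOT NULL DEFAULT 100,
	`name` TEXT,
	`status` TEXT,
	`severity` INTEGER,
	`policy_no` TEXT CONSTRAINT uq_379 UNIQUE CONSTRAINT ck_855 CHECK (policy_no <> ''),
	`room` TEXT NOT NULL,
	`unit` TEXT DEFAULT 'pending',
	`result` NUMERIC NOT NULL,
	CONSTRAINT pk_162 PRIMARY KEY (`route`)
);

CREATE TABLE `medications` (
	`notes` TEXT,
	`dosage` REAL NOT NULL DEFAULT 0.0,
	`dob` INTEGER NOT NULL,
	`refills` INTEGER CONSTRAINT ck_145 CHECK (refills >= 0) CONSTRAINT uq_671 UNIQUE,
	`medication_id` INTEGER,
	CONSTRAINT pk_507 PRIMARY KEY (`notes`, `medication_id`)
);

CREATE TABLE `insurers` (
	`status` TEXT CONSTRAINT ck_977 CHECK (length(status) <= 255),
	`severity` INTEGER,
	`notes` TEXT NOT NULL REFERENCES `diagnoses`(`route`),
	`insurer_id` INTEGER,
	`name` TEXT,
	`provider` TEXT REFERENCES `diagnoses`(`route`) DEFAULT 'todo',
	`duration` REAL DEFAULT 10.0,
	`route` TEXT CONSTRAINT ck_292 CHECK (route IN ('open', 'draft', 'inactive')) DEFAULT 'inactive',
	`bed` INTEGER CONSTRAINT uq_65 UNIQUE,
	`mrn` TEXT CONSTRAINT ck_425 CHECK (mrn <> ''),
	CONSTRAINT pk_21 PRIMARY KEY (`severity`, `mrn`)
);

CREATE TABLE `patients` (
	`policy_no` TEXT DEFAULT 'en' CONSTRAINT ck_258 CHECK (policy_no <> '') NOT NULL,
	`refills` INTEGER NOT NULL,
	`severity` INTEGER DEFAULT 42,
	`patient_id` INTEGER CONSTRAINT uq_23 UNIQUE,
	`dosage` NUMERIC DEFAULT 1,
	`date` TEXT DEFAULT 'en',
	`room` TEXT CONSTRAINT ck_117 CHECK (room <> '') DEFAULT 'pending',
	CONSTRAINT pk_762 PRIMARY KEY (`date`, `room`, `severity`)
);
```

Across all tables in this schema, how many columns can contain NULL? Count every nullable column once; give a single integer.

physicians: 10 nullable (policy_no, code, specialty, value, result, duration, unit, physician_id, dob, room — PK none and explicit NOT NULL columns excluded).
diagnoses: 6 nullable (diagnosis_id, name, status, severity, policy_no, unit — PK (route) and explicit NOT NULL columns excluded).
medications: 1 nullable (refills — PK (notes, medication_id) and explicit NOT NULL columns excluded).
insurers: 7 nullable (status, insurer_id, name, provider, duration, route, bed — PK (severity, mrn) and explicit NOT NULL columns excluded).
patients: 2 nullable (patient_id, dosage — PK (date, room, severity) and explicit NOT NULL columns excluded).
Total: 10 + 6 + 1 + 7 + 2 = 26.

26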